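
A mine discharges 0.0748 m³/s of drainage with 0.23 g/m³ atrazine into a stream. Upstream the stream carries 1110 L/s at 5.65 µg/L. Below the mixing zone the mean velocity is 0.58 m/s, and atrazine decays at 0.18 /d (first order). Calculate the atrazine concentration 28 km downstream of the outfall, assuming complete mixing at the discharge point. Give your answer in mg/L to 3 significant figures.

1110 L/s = 1.11 m³/s.
5.65 µg/L = 0.00565 mg/L.
After complete mixing, C₀ = (0.0748·0.23 + 1.11·0.00565) / 1.185 = 0.01981 mg/L.
Travel time t = 2.8e+04 m / 0.58 m/s = 4.828e+04 s = 0.5587 d.
C = 0.01981·exp(−0.18·0.5587) = 0.01981·0.9043 = 0.01792 mg/L.

0.0179 mg/L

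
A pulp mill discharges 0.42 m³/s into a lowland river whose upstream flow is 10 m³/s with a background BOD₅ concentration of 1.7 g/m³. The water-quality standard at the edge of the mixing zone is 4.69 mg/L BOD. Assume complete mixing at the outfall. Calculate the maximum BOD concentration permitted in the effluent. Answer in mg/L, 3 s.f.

75.9 mg/L

Mass balance: 4.69·10.42 = 0.42·Cₑ + 10·1.7.
Cₑ = (48.87 − 17) / 0.42 = 75.88 mg/L.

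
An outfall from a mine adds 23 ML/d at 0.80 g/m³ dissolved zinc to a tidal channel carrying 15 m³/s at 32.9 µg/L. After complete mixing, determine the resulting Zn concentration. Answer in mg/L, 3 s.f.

0.0463 mg/L

23 ML/d = 0.2662 m³/s.
32.9 µg/L = 0.0329 mg/L.
Conservation of mass across the mixing zone: C = (0.2662·0.8 + 15·0.0329) / (0.2662 + 15) = 0.7065/15.27 = 0.04628 mg/L.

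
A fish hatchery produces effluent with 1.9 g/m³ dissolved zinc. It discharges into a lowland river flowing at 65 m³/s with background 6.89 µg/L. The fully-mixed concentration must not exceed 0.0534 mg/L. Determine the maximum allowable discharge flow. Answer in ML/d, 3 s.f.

6.89 µg/L = 0.00689 mg/L.
Mass balance at complete mixing: C_std·(Q_w + Q_r) = Q_w·C_e + Q_r·C_b.
Rearranging, Q_w = Q_r·(C_std − C_b)/(C_e − C_std) = 65·(0.0534 − 0.00689) / (1.9 − 0.0534) = 1.637 m³/s.
= 141.4 ML/d.

141 ML/d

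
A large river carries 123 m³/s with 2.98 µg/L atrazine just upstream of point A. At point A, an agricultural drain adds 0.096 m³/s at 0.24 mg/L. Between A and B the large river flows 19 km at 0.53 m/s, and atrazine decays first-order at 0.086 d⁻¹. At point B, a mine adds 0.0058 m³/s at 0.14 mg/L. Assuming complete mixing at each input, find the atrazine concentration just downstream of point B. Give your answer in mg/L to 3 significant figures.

2.98 µg/L = 0.00298 mg/L.
After input A: C = (123·0.00298 + 0.096·0.24) / 123.1 = 0.003165 mg/L.
Over the 19 km reach to input B (t = 3.585e+04 s = 0.4149 d), decay gives C = 0.003165·exp(−0.086·0.4149) = 0.003054 mg/L.
After input B: C = (123.1·0.003054 + 0.0058·0.14) / 123.1 = 0.00306 mg/L.

0.00306 mg/L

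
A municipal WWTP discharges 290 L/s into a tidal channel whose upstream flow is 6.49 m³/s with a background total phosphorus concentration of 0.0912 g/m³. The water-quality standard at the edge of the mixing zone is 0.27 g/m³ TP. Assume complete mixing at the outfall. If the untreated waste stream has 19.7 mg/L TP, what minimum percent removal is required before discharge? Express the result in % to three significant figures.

290 L/s = 0.29 m³/s.
Mass balance: 0.27·6.78 = 0.29·Cₑ + 6.49·0.0912.
Cₑ = (1.831 − 0.5919) / 0.29 = 4.271 mg/L.
Required removal = 1 − 4.271/19.7 = 78.32 %.

78.3 %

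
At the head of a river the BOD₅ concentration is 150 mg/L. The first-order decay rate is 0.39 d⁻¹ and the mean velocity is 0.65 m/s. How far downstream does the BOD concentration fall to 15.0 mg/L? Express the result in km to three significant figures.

332 km

From C = C₀·e^(−kt), t = ln(C₀/C)/k = ln(150/15.0)/0.39 = 2.303/0.39 = 5.904 d.
Distance = v·t = 0.65 m/s × 5.101e+05 s = 3.316e+05 m = 331.6 km.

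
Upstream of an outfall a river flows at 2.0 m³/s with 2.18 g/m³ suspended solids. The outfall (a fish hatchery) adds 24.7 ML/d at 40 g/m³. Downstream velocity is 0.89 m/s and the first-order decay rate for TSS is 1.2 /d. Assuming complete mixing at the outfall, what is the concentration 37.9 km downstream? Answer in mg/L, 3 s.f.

3.82 mg/L

24.7 ML/d = 0.2859 m³/s.
After complete mixing, C₀ = (0.2859·40 + 2·2.18) / 2.286 = 6.91 mg/L.
Travel time t = 3.79e+04 m / 0.89 m/s = 4.258e+04 s = 0.4929 d.
C = 6.91·exp(−1.2·0.4929) = 6.91·0.5535 = 3.825 mg/L.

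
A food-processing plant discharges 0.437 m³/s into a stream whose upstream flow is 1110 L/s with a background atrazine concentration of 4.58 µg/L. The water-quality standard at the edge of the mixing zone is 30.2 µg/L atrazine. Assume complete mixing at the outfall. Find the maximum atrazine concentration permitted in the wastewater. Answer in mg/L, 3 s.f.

0.0953 mg/L

1110 L/s = 1.11 m³/s.
4.58 µg/L = 0.00458 mg/L.
30.2 µg/L = 0.0302 mg/L.
Mass balance: 0.0302·1.547 = 0.437·Cₑ + 1.11·0.00458.
Cₑ = (0.04672 − 0.005084) / 0.437 = 0.09528 mg/L.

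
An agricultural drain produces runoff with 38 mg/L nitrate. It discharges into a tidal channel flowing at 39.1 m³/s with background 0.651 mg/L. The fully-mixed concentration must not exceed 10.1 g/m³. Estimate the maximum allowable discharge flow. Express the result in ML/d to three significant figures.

Mass balance at complete mixing: C_std·(Q_w + Q_r) = Q_w·C_e + Q_r·C_b.
Rearranging, Q_w = Q_r·(C_std − C_b)/(C_e − C_std) = 39.1·(10.1 − 0.651) / (38 − 10.1) = 13.24 m³/s.
= 1144 ML/d.

1140 ML/d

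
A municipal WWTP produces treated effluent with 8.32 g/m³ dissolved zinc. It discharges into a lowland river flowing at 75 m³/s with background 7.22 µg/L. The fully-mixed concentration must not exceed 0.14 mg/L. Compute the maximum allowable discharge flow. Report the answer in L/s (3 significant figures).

7.22 µg/L = 0.00722 mg/L.
Mass balance at complete mixing: C_std·(Q_w + Q_r) = Q_w·C_e + Q_r·C_b.
Rearranging, Q_w = Q_r·(C_std − C_b)/(C_e − C_std) = 75·(0.14 − 0.00722) / (8.32 − 0.14) = 1.217 m³/s.
= 1217 L/s.

1220 L/s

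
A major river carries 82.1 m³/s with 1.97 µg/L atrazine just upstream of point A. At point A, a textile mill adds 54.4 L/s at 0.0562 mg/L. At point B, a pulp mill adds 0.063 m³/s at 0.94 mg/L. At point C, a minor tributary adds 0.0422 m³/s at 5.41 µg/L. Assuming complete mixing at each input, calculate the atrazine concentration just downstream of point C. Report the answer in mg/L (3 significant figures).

0.00273 mg/L

1.97 µg/L = 0.00197 mg/L.
54.4 L/s = 0.0544 m³/s.
After input A: C = (82.1·0.00197 + 0.0544·0.0562) / 82.15 = 0.002006 mg/L.
After input B: C = (82.15·0.002006 + 0.063·0.94) / 82.22 = 0.002725 mg/L.
5.41 µg/L = 0.00541 mg/L.
After input C: C = (82.22·0.002725 + 0.0422·0.00541) / 82.26 = 0.002726 mg/L.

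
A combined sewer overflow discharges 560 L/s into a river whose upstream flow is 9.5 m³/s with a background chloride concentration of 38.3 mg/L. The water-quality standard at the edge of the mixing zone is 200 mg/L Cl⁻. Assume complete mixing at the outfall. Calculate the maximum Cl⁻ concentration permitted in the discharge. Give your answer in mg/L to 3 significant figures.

2940 mg/L

560 L/s = 0.56 m³/s.
Mass balance: 200·10.06 = 0.56·Cₑ + 9.5·38.3.
Cₑ = (2012 − 363.8) / 0.56 = 2943 mg/L.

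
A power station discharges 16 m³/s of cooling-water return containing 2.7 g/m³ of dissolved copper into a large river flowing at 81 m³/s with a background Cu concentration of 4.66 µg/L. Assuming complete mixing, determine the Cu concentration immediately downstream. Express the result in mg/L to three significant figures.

0.449 mg/L

4.66 µg/L = 0.00466 mg/L.
Conservation of mass across the mixing zone: C = (16·2.7 + 81·0.00466) / (16 + 81) = 43.58/97 = 0.4493 mg/L.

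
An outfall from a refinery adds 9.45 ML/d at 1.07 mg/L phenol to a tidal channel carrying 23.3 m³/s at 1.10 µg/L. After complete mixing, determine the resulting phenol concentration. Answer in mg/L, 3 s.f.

0.00609 mg/L

9.45 ML/d = 0.1094 m³/s.
1.10 µg/L = 0.0011 mg/L.
Flow-weighted mixing gives C = (0.1094·1.07 + 23.3·0.0011) / (0.1094 + 23.3) = 0.1427/23.41 = 0.006094 mg/L.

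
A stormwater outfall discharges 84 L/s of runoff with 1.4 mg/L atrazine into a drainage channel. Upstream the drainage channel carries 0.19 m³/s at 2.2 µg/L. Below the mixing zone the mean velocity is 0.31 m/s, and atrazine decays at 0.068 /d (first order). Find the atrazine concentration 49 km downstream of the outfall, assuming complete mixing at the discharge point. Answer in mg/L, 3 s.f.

84 L/s = 0.084 m³/s.
2.2 µg/L = 0.0022 mg/L.
After complete mixing, C₀ = (0.084·1.4 + 0.19·0.0022) / 0.274 = 0.4307 mg/L.
Travel time t = 4.9e+04 m / 0.31 m/s = 1.581e+05 s = 1.829 d.
C = 0.4307·exp(−0.068·1.829) = 0.4307·0.883 = 0.3803 mg/L.

0.380 mg/L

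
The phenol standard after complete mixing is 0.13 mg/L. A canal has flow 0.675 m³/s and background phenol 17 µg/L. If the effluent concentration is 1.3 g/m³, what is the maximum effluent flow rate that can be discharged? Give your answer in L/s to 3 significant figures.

17 µg/L = 0.017 mg/L.
Mass balance at complete mixing: C_std·(Q_w + Q_r) = Q_w·C_e + Q_r·C_b.
Rearranging, Q_w = Q_r·(C_std − C_b)/(C_e − C_std) = 0.675·(0.13 − 0.017) / (1.3 − 0.13) = 0.06519 m³/s.
= 65.19 L/s.

65.2 L/s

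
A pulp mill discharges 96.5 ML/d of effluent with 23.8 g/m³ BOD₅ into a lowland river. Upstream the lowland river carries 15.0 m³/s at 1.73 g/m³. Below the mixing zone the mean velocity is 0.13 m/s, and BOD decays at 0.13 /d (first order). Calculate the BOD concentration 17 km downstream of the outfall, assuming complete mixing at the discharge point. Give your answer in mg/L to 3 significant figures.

96.5 ML/d = 1.117 m³/s.
After complete mixing, C₀ = (1.117·23.8 + 15·1.73) / 16.12 = 3.259 mg/L.
Travel time t = 1.7e+04 m / 0.13 m/s = 1.308e+05 s = 1.514 d.
C = 3.259·exp(−0.13·1.514) = 3.259·0.8214 = 2.677 mg/L.

2.68 mg/L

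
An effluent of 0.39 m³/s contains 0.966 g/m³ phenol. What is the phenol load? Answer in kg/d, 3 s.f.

32.6 kg/d

Mass flux = Q·C = 0.39 m³/s × 0.966 g/m³ = 0.3767 g/s.
= 0.3767 g/s × 86.4 = 32.55 kg/d.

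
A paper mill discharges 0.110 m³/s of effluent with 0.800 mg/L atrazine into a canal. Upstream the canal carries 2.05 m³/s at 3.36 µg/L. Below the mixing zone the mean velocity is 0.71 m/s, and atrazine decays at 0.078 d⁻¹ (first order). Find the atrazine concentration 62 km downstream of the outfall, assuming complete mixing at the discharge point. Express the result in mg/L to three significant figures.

3.36 µg/L = 0.00336 mg/L.
After complete mixing, C₀ = (0.11·0.8 + 2.05·0.00336) / 2.16 = 0.04393 mg/L.
Travel time t = 6.2e+04 m / 0.71 m/s = 8.732e+04 s = 1.011 d.
C = 0.04393·exp(−0.078·1.011) = 0.04393·0.9242 = 0.0406 mg/L.

0.0406 mg/L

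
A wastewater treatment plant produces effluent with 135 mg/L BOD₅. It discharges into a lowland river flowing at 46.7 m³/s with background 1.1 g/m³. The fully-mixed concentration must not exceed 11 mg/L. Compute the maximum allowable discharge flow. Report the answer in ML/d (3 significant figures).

322 ML/d

Mass balance at complete mixing: C_std·(Q_w + Q_r) = Q_w·C_e + Q_r·C_b.
Rearranging, Q_w = Q_r·(C_std − C_b)/(C_e − C_std) = 46.7·(11 − 1.1) / (135 − 11) = 3.728 m³/s.
= 322.1 ML/d.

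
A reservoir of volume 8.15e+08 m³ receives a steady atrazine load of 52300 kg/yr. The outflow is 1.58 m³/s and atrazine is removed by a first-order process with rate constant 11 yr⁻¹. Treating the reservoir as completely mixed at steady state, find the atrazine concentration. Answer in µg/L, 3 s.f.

Outflow Q = 1.58 m³/s × 3.156e+07 s/yr = 4.986e+07 m³/yr.
Steady-state CSTR mass balance: W = Q·C + k·V·C, so C = W/(Q + kV).
Q + kV = 4.986e+07 + 11·8.15e+08 = 9.015e+09 m³/yr.
C = 52300/9.015e+09 = 5.802e-06 kg/m³ = 0.005802 mg/L = 5.802 µg/L.

5.80 µg/L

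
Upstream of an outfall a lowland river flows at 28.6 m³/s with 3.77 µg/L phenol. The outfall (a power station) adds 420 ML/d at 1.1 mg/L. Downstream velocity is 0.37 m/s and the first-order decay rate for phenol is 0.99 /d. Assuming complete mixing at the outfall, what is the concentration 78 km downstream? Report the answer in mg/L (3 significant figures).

0.0146 mg/L

420 ML/d = 4.861 m³/s.
3.77 µg/L = 0.00377 mg/L.
After complete mixing, C₀ = (4.861·1.1 + 28.6·0.00377) / 33.46 = 0.163 mg/L.
Travel time t = 7.8e+04 m / 0.37 m/s = 2.108e+05 s = 2.44 d.
C = 0.163·exp(−0.99·2.44) = 0.163·0.08932 = 0.01456 mg/L.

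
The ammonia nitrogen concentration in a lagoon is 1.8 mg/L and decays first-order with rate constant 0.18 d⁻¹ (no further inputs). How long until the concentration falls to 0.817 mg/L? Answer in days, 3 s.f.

4.39 d

t = ln(C₀/C)/k = ln(1.8/0.817)/0.18 = 0.7899/0.18 = 4.388 d.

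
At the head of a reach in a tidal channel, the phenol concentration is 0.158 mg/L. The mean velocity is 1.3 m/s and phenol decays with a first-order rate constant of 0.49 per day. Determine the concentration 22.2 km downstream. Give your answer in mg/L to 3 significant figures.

0.143 mg/L

Travel time t = 22.2 km / 1.3 m/s = 2.22e+04/1.3 = 1.708e+04 s = 0.1976 d.
First-order decay: C = 0.158·exp(−0.49·0.1976) = 0.158·0.9077 = 0.1434 mg/L.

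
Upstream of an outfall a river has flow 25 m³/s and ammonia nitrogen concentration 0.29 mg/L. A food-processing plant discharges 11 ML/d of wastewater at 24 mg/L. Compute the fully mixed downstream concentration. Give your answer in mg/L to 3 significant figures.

0.410 mg/L

11 ML/d = 0.1273 m³/s.
Conservation of mass across the mixing zone: C = (0.1273·24 + 25·0.29) / (0.1273 + 25) = 10.31/25.13 = 0.4101 mg/L.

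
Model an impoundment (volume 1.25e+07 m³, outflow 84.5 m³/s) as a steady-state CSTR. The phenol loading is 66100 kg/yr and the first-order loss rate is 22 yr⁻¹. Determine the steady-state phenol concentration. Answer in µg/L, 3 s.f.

Outflow Q = 84.5 m³/s × 3.156e+07 s/yr = 2.667e+09 m³/yr.
Steady-state CSTR mass balance: W = Q·C + k·V·C, so C = W/(Q + kV).
Q + kV = 2.667e+09 + 22·1.25e+07 = 2.942e+09 m³/yr.
C = 66100/2.942e+09 = 2.247e-05 kg/m³ = 0.02247 mg/L = 22.47 µg/L.

22.5 µg/L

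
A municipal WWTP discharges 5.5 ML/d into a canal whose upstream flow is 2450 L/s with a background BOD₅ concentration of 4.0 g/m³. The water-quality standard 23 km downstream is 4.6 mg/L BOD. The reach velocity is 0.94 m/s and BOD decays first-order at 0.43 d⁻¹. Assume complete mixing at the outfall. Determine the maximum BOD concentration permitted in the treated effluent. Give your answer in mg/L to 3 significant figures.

51.2 mg/L

5.5 ML/d = 0.06366 m³/s.
2450 L/s = 2.45 m³/s.
Travel time to the compliance point: t = 2.3e+04/0.94 = 2.447e+04 s = 0.2832 d; decay factor exp(−0.43·0.2832) = 0.8853.
So the concentration just after mixing may be at most 4.6/0.8853 = 5.196 mg/L.
Mass balance: 5.196·2.514 = 0.06366·Cₑ + 2.45·4.
Cₑ = (13.06 − 9.8) / 0.06366 = 51.21 mg/L.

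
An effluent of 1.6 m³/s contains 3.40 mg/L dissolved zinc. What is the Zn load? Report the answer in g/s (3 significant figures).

5.44 g/s

Mass flux = Q·C = 1.6 m³/s × 3.4 g/m³ = 5.44 g/s.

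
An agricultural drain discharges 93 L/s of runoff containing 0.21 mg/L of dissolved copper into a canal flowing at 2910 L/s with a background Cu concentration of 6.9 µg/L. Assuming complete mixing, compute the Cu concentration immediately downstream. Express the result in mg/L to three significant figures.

0.0132 mg/L

93 L/s = 0.093 m³/s.
2910 L/s = 2.91 m³/s.
6.9 µg/L = 0.0069 mg/L.
By mass balance at complete mixing, C = (0.093·0.21 + 2.91·0.0069) / (0.093 + 2.91) = 0.03961/3.003 = 0.01319 mg/L.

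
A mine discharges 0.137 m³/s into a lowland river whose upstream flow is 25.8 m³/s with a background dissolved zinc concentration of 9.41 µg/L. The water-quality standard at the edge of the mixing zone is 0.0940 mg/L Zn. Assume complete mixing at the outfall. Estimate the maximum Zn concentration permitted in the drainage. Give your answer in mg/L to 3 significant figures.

16.0 mg/L

9.41 µg/L = 0.00941 mg/L.
Mass balance: 0.094·25.94 = 0.137·Cₑ + 25.8·0.00941.
Cₑ = (2.438 − 0.2428) / 0.137 = 16.02 mg/L.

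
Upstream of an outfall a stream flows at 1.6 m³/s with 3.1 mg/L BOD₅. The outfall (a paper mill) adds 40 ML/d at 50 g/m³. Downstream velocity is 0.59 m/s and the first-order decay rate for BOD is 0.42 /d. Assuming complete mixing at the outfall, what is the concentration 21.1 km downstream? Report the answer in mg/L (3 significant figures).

40 ML/d = 0.463 m³/s.
After complete mixing, C₀ = (0.463·50 + 1.6·3.1) / 2.063 = 13.63 mg/L.
Travel time t = 2.11e+04 m / 0.59 m/s = 3.576e+04 s = 0.4139 d.
C = 13.63·exp(−0.42·0.4139) = 13.63·0.8404 = 11.45 mg/L.

11.5 mg/L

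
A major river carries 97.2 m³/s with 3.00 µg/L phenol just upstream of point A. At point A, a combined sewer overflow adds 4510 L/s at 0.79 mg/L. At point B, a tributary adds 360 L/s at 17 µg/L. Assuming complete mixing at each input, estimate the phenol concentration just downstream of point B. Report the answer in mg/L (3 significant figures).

3.00 µg/L = 0.003 mg/L.
4510 L/s = 4.51 m³/s.
After input A: C = (97.2·0.003 + 4.51·0.79) / 101.7 = 0.0379 mg/L.
360 L/s = 0.36 m³/s.
17 µg/L = 0.017 mg/L.
After input B: C = (101.7·0.0379 + 0.36·0.017) / 102.1 = 0.03782 mg/L.

0.0378 mg/L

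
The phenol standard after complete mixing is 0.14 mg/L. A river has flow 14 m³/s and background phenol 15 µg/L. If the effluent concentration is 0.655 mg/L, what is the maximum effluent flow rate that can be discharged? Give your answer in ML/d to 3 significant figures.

294 ML/d

15 µg/L = 0.015 mg/L.
Mass balance at complete mixing: C_std·(Q_w + Q_r) = Q_w·C_e + Q_r·C_b.
Rearranging, Q_w = Q_r·(C_std − C_b)/(C_e − C_std) = 14·(0.14 − 0.015) / (0.655 − 0.14) = 3.398 m³/s.
= 293.6 ML/d.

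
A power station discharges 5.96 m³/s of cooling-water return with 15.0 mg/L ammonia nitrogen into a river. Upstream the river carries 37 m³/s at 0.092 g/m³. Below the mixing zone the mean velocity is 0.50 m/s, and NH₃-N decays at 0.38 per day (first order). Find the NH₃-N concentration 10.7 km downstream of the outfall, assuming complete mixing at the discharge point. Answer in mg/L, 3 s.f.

After complete mixing, C₀ = (5.96·15 + 37·0.092) / 42.96 = 2.16 mg/L.
Travel time t = 1.07e+04 m / 0.50 m/s = 2.14e+04 s = 0.2477 d.
C = 2.16·exp(−0.38·0.2477) = 2.16·0.9102 = 1.966 mg/L.

1.97 mg/L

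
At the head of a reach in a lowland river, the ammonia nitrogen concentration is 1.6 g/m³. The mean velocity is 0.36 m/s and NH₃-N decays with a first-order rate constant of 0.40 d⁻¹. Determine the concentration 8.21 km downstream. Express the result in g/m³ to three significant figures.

Travel time t = 8.21 km / 0.36 m/s = 8210/0.36 = 2.281e+04 s = 0.264 d.
First-order decay: C = 1.6·exp(−0.40·0.264) = 1.6·0.8998 = 1.44 g/m³.

1.44 g/m³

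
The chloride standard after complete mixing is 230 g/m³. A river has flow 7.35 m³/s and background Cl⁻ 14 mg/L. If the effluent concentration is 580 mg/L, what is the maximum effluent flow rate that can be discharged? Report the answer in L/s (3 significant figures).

Mass balance at complete mixing: C_std·(Q_w + Q_r) = Q_w·C_e + Q_r·C_b.
Rearranging, Q_w = Q_r·(C_std − C_b)/(C_e − C_std) = 7.35·(230 − 14) / (580 − 230) = 4.536 m³/s.
= 4536 L/s.

4540 L/s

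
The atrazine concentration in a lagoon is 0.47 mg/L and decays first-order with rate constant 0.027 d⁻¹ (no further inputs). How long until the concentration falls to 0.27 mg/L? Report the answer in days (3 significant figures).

20.5 d

t = ln(C₀/C)/k = ln(0.47/0.27)/0.027 = 0.5543/0.027 = 20.53 d.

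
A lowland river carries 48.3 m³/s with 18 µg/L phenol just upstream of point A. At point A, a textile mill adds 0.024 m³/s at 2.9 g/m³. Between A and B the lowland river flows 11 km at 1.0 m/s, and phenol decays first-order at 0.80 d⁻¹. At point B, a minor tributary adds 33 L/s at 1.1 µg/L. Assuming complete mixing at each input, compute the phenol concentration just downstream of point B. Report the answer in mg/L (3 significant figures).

18 µg/L = 0.018 mg/L.
After input A: C = (48.3·0.018 + 0.024·2.9) / 48.32 = 0.01943 mg/L.
Over the 11 km reach to input B (t = 1.1e+04 s = 0.1273 d), decay gives C = 0.01943·exp(−0.80·0.1273) = 0.01755 mg/L.
33 L/s = 0.033 m³/s.
1.1 µg/L = 0.0011 mg/L.
After input B: C = (48.32·0.01755 + 0.033·0.0011) / 48.36 = 0.01754 mg/L.

0.0175 mg/L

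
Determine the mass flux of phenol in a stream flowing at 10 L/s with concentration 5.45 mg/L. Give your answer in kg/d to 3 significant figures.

4.71 kg/d

10 L/s = 0.01 m³/s.
Mass flux = Q·C = 0.01 m³/s × 5.45 g/m³ = 0.0545 g/s.
= 0.0545 g/s × 86.4 = 4.709 kg/d.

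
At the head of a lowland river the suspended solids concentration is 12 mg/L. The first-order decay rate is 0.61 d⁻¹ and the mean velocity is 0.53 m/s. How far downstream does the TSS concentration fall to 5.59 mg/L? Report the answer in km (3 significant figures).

From C = C₀·e^(−kt), t = ln(C₀/C)/k = ln(12/5.59)/0.61 = 0.7639/0.61 = 1.252 d.
Distance = v·t = 0.53 m/s × 1.082e+05 s = 5.735e+04 m = 57.35 km.

57.3 km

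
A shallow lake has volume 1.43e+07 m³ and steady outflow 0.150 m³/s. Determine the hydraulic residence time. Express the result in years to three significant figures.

3.02 yr

Q = 0.150 m³/s × 3.156e+07 s/yr = 4.734e+06 m³/yr.
Hydraulic residence time τ = V/Q = 1.43e+07/4.734e+06 = 3.021 yr.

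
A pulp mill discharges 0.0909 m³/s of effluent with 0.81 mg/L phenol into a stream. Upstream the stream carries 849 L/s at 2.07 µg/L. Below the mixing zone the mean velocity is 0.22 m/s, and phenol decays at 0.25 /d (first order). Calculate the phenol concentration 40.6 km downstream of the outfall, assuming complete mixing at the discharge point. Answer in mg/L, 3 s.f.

0.0470 mg/L

849 L/s = 0.849 m³/s.
2.07 µg/L = 0.00207 mg/L.
After complete mixing, C₀ = (0.0909·0.81 + 0.849·0.00207) / 0.9399 = 0.08021 mg/L.
Travel time t = 4.06e+04 m / 0.22 m/s = 1.845e+05 s = 2.136 d.
C = 0.08021·exp(−0.25·2.136) = 0.08021·0.5863 = 0.04702 mg/L.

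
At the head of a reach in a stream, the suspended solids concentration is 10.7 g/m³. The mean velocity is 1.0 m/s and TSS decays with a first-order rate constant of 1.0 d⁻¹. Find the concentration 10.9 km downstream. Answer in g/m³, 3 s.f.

Travel time t = 10.9 km / 1.0 m/s = 1.09e+04/1.0 = 1.09e+04 s = 0.1262 d.
First-order decay: C = 10.7·exp(−1.0·0.1262) = 10.7·0.8815 = 9.432 g/m³.

9.43 g/m³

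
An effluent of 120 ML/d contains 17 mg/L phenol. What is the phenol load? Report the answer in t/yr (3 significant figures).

120 ML/d = 1.389 m³/s.
Mass flux = Q·C = 1.389 m³/s × 17 g/m³ = 23.61 g/s.
= 23.61 g/s × 31.56 = 745.1 t/yr.

745 t/yr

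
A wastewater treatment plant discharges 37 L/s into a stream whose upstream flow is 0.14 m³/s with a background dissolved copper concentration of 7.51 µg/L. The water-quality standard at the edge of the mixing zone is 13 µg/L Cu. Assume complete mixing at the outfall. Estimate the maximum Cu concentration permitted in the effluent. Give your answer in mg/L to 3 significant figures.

37 L/s = 0.037 m³/s.
7.51 µg/L = 0.00751 mg/L.
13 µg/L = 0.013 mg/L.
Mass balance: 0.013·0.177 = 0.037·Cₑ + 0.14·0.00751.
Cₑ = (0.002301 − 0.001051) / 0.037 = 0.03377 mg/L.

0.0338 mg/L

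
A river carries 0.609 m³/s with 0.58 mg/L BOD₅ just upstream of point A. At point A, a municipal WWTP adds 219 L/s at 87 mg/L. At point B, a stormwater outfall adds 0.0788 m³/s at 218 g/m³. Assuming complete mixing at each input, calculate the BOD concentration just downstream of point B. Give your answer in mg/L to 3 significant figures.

219 L/s = 0.219 m³/s.
After input A: C = (0.609·0.58 + 0.219·87) / 0.828 = 23.44 mg/L.
After input B: C = (0.828·23.44 + 0.0788·218) / 0.9068 = 40.34 mg/L.

40.3 mg/L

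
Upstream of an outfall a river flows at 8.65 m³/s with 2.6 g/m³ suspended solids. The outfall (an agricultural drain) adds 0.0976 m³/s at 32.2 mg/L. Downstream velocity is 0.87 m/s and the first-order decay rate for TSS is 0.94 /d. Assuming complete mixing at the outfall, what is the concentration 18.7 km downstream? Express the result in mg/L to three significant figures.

After complete mixing, C₀ = (0.0976·32.2 + 8.65·2.6) / 8.748 = 2.93 mg/L.
Travel time t = 1.87e+04 m / 0.87 m/s = 2.149e+04 s = 0.2488 d.
C = 2.93·exp(−0.94·0.2488) = 2.93·0.7915 = 2.319 mg/L.

2.32 mg/L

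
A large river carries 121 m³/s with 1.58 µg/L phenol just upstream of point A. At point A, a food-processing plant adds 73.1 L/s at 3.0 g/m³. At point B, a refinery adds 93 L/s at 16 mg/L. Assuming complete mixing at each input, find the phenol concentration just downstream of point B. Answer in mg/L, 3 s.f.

0.0157 mg/L

1.58 µg/L = 0.00158 mg/L.
73.1 L/s = 0.0731 m³/s.
After input A: C = (121·0.00158 + 0.0731·3) / 121.1 = 0.00339 mg/L.
93 L/s = 0.093 m³/s.
After input B: C = (121.1·0.00339 + 0.093·16) / 121.2 = 0.01567 mg/L.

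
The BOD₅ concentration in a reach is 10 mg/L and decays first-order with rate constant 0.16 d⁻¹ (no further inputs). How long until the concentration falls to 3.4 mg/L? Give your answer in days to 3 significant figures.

t = ln(C₀/C)/k = ln(10/3.4)/0.16 = 1.079/0.16 = 6.743 d.

6.74 d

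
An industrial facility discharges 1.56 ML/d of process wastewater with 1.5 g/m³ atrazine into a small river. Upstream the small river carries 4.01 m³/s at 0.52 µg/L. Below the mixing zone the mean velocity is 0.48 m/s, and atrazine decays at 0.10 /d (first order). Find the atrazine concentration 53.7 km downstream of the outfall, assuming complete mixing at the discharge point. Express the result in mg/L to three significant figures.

0.00636 mg/L

1.56 ML/d = 0.01806 m³/s.
0.52 µg/L = 0.00052 mg/L.
After complete mixing, C₀ = (0.01806·1.5 + 4.01·0.00052) / 4.028 = 0.007241 mg/L.
Travel time t = 5.37e+04 m / 0.48 m/s = 1.119e+05 s = 1.295 d.
C = 0.007241·exp(−0.10·1.295) = 0.007241·0.8785 = 0.006362 mg/L.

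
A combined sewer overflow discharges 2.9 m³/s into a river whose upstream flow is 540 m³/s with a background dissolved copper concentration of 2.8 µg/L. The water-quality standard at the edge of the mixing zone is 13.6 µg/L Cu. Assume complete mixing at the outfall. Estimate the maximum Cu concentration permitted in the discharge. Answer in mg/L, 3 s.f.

2.02 mg/L

2.8 µg/L = 0.0028 mg/L.
13.6 µg/L = 0.0136 mg/L.
Mass balance: 0.0136·542.9 = 2.9·Cₑ + 540·0.0028.
Cₑ = (7.383 − 1.512) / 2.9 = 2.025 mg/L.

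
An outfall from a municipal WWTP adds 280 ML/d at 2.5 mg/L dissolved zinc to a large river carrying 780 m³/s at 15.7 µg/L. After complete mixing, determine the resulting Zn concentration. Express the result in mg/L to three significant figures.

280 ML/d = 3.241 m³/s.
15.7 µg/L = 0.0157 mg/L.
Flow-weighted mixing gives C = (3.241·2.5 + 780·0.0157) / (3.241 + 780) = 20.35/783.2 = 0.02598 mg/L.

0.0260 mg/L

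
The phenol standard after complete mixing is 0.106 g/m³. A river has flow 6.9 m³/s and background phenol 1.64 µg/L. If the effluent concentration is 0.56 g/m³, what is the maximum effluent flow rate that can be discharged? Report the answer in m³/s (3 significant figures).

1.64 µg/L = 0.00164 mg/L.
Mass balance at complete mixing: C_std·(Q_w + Q_r) = Q_w·C_e + Q_r·C_b.
Rearranging, Q_w = Q_r·(C_std − C_b)/(C_e − C_std) = 6.9·(0.106 − 0.00164) / (0.56 − 0.106) = 1.586 m³/s.

1.59 m³/s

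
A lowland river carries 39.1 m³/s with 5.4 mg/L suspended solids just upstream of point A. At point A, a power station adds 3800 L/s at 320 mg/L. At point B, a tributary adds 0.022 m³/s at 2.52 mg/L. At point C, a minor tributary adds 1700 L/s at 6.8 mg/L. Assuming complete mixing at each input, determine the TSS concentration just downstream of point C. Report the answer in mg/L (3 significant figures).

3800 L/s = 3.8 m³/s.
After input A: C = (39.1·5.4 + 3.8·320) / 42.9 = 33.27 mg/L.
After input B: C = (42.9·33.27 + 0.022·2.52) / 42.92 = 33.25 mg/L.
1700 L/s = 1.7 m³/s.
After input C: C = (42.92·33.25 + 1.7·6.8) / 44.62 = 32.24 mg/L.

32.2 mg/L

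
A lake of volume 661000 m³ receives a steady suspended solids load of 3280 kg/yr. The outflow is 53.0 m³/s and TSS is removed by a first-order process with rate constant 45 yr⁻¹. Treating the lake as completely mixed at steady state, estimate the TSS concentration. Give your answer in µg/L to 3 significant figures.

1.93 µg/L

Outflow Q = 53.0 m³/s × 3.156e+07 s/yr = 1.673e+09 m³/yr.
Steady-state CSTR mass balance: W = Q·C + k·V·C, so C = W/(Q + kV).
Q + kV = 1.673e+09 + 45·661000 = 1.702e+09 m³/yr.
C = 3280/1.702e+09 = 1.927e-06 kg/m³ = 0.001927 mg/L = 1.927 µg/L.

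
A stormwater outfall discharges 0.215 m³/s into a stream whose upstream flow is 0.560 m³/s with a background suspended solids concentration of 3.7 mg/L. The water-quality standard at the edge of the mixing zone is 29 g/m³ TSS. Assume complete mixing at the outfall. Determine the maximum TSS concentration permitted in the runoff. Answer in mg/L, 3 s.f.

94.9 mg/L

Mass balance: 29·0.775 = 0.215·Cₑ + 0.56·3.7.
Cₑ = (22.48 − 2.072) / 0.215 = 94.9 mg/L.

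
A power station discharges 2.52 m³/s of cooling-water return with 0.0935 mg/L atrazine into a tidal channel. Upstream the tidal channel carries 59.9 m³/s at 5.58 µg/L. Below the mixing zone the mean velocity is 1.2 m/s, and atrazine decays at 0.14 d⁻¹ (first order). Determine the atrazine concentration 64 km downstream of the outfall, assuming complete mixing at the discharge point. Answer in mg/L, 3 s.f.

5.58 µg/L = 0.00558 mg/L.
After complete mixing, C₀ = (2.52·0.0935 + 59.9·0.00558) / 62.42 = 0.009129 mg/L.
Travel time t = 6.4e+04 m / 1.2 m/s = 5.333e+04 s = 0.6173 d.
C = 0.009129·exp(−0.14·0.6173) = 0.009129·0.9172 = 0.008374 mg/L.

0.00837 mg/L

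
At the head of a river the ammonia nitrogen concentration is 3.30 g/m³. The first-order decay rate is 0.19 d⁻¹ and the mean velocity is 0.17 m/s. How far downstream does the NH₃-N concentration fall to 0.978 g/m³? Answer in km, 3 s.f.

94.0 km

From C = C₀·e^(−kt), t = ln(C₀/C)/k = ln(3.30/0.978)/0.19 = 1.216/0.19 = 6.401 d.
Distance = v·t = 0.17 m/s × 5.53e+05 s = 9.402e+04 m = 94.02 km.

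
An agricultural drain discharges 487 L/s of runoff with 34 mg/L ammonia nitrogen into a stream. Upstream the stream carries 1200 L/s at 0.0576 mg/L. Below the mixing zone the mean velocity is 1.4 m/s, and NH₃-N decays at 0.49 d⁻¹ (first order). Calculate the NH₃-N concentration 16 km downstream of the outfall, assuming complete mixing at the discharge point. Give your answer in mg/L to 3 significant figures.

9.24 mg/L

487 L/s = 0.487 m³/s.
1200 L/s = 1.2 m³/s.
After complete mixing, C₀ = (0.487·34 + 1.2·0.0576) / 1.687 = 9.856 mg/L.
Travel time t = 1.6e+04 m / 1.4 m/s = 1.143e+04 s = 0.1323 d.
C = 9.856·exp(−0.49·0.1323) = 9.856·0.9372 = 9.237 mg/L.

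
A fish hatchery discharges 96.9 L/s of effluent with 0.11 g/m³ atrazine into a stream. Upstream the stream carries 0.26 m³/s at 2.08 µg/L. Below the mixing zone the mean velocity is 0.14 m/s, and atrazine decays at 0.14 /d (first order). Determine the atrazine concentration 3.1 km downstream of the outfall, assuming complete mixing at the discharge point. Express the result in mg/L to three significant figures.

0.0303 mg/L

96.9 L/s = 0.0969 m³/s.
2.08 µg/L = 0.00208 mg/L.
After complete mixing, C₀ = (0.0969·0.11 + 0.26·0.00208) / 0.3569 = 0.03138 mg/L.
Travel time t = 3100 m / 0.14 m/s = 2.214e+04 s = 0.2563 d.
C = 0.03138·exp(−0.14·0.2563) = 0.03138·0.9648 = 0.03027 mg/L.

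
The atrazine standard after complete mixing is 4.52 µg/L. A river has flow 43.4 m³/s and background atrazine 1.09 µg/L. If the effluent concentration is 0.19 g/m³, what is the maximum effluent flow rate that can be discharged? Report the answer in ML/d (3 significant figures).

1.09 µg/L = 0.00109 mg/L.
4.52 µg/L = 0.00452 mg/L.
Mass balance at complete mixing: C_std·(Q_w + Q_r) = Q_w·C_e + Q_r·C_b.
Rearranging, Q_w = Q_r·(C_std − C_b)/(C_e − C_std) = 43.4·(0.00452 − 0.00109) / (0.19 − 0.00452) = 0.8026 m³/s.
= 69.34 ML/d.

69.3 ML/d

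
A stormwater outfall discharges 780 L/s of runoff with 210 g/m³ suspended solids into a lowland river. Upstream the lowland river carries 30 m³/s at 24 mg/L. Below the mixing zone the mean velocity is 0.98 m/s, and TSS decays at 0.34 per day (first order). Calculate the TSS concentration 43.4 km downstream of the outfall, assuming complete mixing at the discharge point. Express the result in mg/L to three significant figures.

780 L/s = 0.78 m³/s.
After complete mixing, C₀ = (0.78·210 + 30·24) / 30.78 = 28.71 mg/L.
Travel time t = 4.34e+04 m / 0.98 m/s = 4.429e+04 s = 0.5126 d.
C = 28.71·exp(−0.34·0.5126) = 28.71·0.8401 = 24.12 mg/L.

24.1 mg/L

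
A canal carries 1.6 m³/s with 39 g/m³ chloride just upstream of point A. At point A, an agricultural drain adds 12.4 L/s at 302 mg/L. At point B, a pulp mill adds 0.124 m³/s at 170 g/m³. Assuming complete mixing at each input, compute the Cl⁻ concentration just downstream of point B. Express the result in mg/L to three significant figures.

12.4 L/s = 0.0124 m³/s.
After input A: C = (1.6·39 + 0.0124·302) / 1.612 = 41.02 mg/L.
After input B: C = (1.612·41.02 + 0.124·170) / 1.736 = 50.23 mg/L.

50.2 mg/L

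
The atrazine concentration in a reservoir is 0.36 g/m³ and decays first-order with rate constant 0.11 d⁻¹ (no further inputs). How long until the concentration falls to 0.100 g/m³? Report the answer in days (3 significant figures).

11.6 d

t = ln(C₀/C)/k = ln(0.36/0.100)/0.11 = 1.281/0.11 = 11.64 d.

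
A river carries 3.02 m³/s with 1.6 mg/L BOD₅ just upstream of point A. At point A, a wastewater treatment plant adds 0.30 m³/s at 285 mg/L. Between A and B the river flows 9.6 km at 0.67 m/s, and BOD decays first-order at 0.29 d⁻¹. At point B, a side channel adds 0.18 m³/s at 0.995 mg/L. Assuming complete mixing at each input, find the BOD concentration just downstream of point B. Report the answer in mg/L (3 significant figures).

After input A: C = (3.02·1.6 + 0.3·285) / 3.32 = 27.21 mg/L.
Over the 9.6 km reach to input B (t = 1.433e+04 s = 0.1658 d), decay gives C = 27.21·exp(−0.29·0.1658) = 25.93 mg/L.
After input B: C = (3.32·25.93 + 0.18·0.995) / 3.5 = 24.65 mg/L.

24.6 mg/L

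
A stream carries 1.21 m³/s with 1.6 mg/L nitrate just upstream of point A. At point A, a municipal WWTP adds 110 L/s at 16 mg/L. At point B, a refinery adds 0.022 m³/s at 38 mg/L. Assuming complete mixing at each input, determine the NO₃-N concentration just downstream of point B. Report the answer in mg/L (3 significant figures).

110 L/s = 0.11 m³/s.
After input A: C = (1.21·1.6 + 0.11·16) / 1.32 = 2.8 mg/L.
After input B: C = (1.32·2.8 + 0.022·38) / 1.342 = 3.377 mg/L.

3.38 mg/L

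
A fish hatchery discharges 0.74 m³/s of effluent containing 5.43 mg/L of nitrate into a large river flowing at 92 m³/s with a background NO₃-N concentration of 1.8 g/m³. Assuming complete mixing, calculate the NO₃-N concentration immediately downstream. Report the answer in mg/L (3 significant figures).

1.83 mg/L

By mass balance at complete mixing, C = (0.74·5.43 + 92·1.8) / (0.74 + 92) = 169.6/92.74 = 1.829 mg/L.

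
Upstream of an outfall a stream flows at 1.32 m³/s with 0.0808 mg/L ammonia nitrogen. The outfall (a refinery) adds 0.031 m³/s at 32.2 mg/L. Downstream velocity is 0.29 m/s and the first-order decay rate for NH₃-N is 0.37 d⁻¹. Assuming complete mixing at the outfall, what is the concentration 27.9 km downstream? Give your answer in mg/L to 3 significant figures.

0.542 mg/L

After complete mixing, C₀ = (0.031·32.2 + 1.32·0.0808) / 1.351 = 0.8178 mg/L.
Travel time t = 2.79e+04 m / 0.29 m/s = 9.621e+04 s = 1.114 d.
C = 0.8178·exp(−0.37·1.114) = 0.8178·0.6623 = 0.5417 mg/L.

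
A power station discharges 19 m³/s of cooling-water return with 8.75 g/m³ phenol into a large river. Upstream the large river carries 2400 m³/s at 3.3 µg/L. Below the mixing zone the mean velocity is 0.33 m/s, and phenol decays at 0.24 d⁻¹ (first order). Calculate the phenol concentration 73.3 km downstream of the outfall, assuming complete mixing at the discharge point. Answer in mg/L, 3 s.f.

0.0388 mg/L

3.3 µg/L = 0.0033 mg/L.
After complete mixing, C₀ = (19·8.75 + 2400·0.0033) / 2419 = 0.072 mg/L.
Travel time t = 7.33e+04 m / 0.33 m/s = 2.221e+05 s = 2.571 d.
C = 0.072·exp(−0.24·2.571) = 0.072·0.5396 = 0.03885 mg/L.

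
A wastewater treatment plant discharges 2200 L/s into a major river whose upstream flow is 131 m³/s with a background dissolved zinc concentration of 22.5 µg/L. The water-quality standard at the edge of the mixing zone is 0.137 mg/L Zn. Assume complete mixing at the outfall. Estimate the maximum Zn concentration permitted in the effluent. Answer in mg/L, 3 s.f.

6.95 mg/L

2200 L/s = 2.2 m³/s.
22.5 µg/L = 0.0225 mg/L.
Mass balance: 0.137·133.2 = 2.2·Cₑ + 131·0.0225.
Cₑ = (18.25 − 2.947) / 2.2 = 6.955 mg/L.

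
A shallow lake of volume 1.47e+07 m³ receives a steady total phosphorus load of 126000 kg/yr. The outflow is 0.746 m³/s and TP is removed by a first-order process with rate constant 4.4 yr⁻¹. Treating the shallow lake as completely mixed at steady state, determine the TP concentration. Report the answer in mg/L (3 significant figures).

1.43 mg/L

Outflow Q = 0.746 m³/s × 3.156e+07 s/yr = 2.354e+07 m³/yr.
Steady-state CSTR mass balance: W = Q·C + k·V·C, so C = W/(Q + kV).
Q + kV = 2.354e+07 + 4.4·1.47e+07 = 8.822e+07 m³/yr.
C = 126000/8.822e+07 = 0.001428 kg/m³ = 1.428 mg/L.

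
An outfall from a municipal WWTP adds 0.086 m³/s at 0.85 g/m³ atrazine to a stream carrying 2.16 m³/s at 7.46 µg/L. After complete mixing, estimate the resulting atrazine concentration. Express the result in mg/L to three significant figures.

7.46 µg/L = 0.00746 mg/L.
By mass balance at complete mixing, C = (0.086·0.85 + 2.16·0.00746) / (0.086 + 2.16) = 0.08921/2.246 = 0.03972 mg/L.

0.0397 mg/L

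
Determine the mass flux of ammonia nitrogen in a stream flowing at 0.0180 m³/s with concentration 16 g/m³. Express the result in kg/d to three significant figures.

24.9 kg/d

Mass flux = Q·C = 0.018 m³/s × 16 g/m³ = 0.288 g/s.
= 0.288 g/s × 86.4 = 24.88 kg/d.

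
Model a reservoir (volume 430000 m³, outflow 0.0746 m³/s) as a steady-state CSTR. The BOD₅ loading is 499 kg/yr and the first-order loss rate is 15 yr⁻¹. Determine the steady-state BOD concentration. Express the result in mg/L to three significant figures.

Outflow Q = 0.0746 m³/s × 3.156e+07 s/yr = 2.354e+06 m³/yr.
Steady-state CSTR mass balance: W = Q·C + k·V·C, so C = W/(Q + kV).
Q + kV = 2.354e+06 + 15·430000 = 8.804e+06 m³/yr.
C = 499/8.804e+06 = 5.668e-05 kg/m³ = 0.05668 mg/L.

0.0567 mg/L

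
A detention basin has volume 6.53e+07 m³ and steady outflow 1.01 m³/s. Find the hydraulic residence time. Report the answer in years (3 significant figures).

Q = 1.01 m³/s × 3.156e+07 s/yr = 3.187e+07 m³/yr.
Hydraulic residence time τ = V/Q = 6.53e+07/3.187e+07 = 2.049 yr.

2.05 yr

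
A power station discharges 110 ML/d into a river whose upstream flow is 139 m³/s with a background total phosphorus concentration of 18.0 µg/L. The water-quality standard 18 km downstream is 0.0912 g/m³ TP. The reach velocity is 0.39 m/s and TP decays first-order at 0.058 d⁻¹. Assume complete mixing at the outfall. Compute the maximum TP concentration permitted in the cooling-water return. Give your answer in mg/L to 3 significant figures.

8.40 mg/L

110 ML/d = 1.273 m³/s.
18.0 µg/L = 0.018 mg/L.
Travel time to the compliance point: t = 1.8e+04/0.39 = 4.615e+04 s = 0.5342 d; decay factor exp(−0.058·0.5342) = 0.9695.
So the concentration just after mixing may be at most 0.0912/0.9695 = 0.09407 mg/L.
Mass balance: 0.09407·140.3 = 1.273·Cₑ + 139·0.018.
Cₑ = (13.2 − 2.502) / 1.273 = 8.399 mg/L.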